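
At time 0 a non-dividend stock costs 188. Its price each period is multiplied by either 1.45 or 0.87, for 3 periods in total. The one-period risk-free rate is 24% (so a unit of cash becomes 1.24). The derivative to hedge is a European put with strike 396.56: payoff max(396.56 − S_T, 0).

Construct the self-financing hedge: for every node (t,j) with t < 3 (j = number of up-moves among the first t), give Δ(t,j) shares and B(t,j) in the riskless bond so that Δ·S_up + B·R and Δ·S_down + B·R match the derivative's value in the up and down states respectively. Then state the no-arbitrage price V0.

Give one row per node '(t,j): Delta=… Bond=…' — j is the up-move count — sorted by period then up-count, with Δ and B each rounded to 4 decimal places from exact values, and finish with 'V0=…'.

(0,0): Delta=-0.5714 Bond=151.4555
(1,0): Delta=-1.0000 Bond=257.9084
(1,1): Delta=-0.4254 Bond=148.0162
(2,0): Delta=-1.0000 Bond=319.8065
(2,1): Delta=-1.0000 Bond=319.8065
(2,2): Delta=-0.2298 Bond=106.1998
V0=44.0344

The replicating-portfolio and risk-neutral prices coincide; use p* = (1.24−0.87)/(1.45−0.87) = 0.6379 for the latter.
Payoff layer (t=3): V(3,0)=272.7614, V(3,1)=190.2291, V(3,2)=52.6751, V(3,3)=0.0000
  t=2,j=0: stock 142.2972 → up 206.3309 (V=190.2291), down 123.7986 (V=272.7614). Price 177.5093; hedge Δ=-1.0000, bond B=319.8065.
  t=2,j=1: stock 237.1620 → up 343.8849 (V=52.6751), down 206.3309 (V=190.2291). Price 82.6445; hedge Δ=-1.0000, bond B=319.8065.
  t=2,j=2: stock 395.2700 → up 573.1415 (V=0.0000), down 343.8849 (V=52.6751). Price 15.3807; hedge Δ=-0.2298, bond B=106.1998.
  t=1,j=0: stock 163.5600 → up 237.1620 (V=82.6445), down 142.2972 (V=177.5093). Price 94.3484; hedge Δ=-1.0000, bond B=257.9084.
  t=1,j=1: stock 272.6000 → up 395.2700 (V=15.3807), down 237.1620 (V=82.6445). Price 32.0442; hedge Δ=-0.4254, bond B=148.0162.
  t=0,j=0: stock 188.0000 → up 272.6000 (V=32.0442), down 163.5600 (V=94.3484). Price 44.0344; hedge Δ=-0.5714, bond B=151.4555.
Check: Δ(0,0)·S0 + B(0,0) = 44.0344 = V0.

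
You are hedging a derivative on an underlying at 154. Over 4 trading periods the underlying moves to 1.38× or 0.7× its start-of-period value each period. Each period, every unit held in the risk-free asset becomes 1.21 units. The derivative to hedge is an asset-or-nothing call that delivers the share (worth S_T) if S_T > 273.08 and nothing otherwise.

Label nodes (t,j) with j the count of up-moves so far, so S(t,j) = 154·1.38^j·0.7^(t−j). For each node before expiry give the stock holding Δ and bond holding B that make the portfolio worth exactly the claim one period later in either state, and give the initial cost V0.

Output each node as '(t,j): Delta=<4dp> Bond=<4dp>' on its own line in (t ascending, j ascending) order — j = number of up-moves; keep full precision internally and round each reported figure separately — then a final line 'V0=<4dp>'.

Risk-neutral probability p* = (R−d)/(u−d) = (1.21−0.7)/(1.38−0.7) = 0.7500.
Terminal payoffs: V(4,0)=0.0000, V(4,1)=0.0000, V(4,2)=0.0000, V(4,3)=283.3062, V(4,4)=558.5179
(3,0): S=52.8220. Δ = (V_up−V_dn)/(S_up−S_dn) = (0.0000−0.0000)/(72.8944−36.9754) = 0.0000. V = [p*·0.0000 + (1−p*)·0.0000]/1.21 = 0.0000. B = V − Δ·S = 0.0000.
(3,1): S=104.1348. Δ = (V_up−V_dn)/(S_up−S_dn) = (0.0000−0.0000)/(143.7060−72.8944) = 0.0000. V = [p*·0.0000 + (1−p*)·0.0000]/1.21 = 0.0000. B = V − Δ·S = 0.0000.
(3,2): S=205.2943. Δ = (V_up−V_dn)/(S_up−S_dn) = (283.3062−0.0000)/(283.3062−143.7060) = 2.0294. V = [p*·283.3062 + (1−p*)·0.0000]/1.21 = 175.6030. B = V − Δ·S = -241.0237.
(3,3): S=404.7231. Δ = (V_up−V_dn)/(S_up−S_dn) = (558.5179−283.3062)/(558.5179−283.3062) = 1.0000. V = [p*·558.5179 + (1−p*)·283.3062]/1.21 = 404.7231. B = V − Δ·S = 0.0000.
(2,0): S=75.4600. Δ = (V_up−V_dn)/(S_up−S_dn) = (0.0000−0.0000)/(104.1348−52.8220) = 0.0000. V = [p*·0.0000 + (1−p*)·0.0000]/1.21 = 0.0000. B = V − Δ·S = 0.0000.
(2,1): S=148.7640. Δ = (V_up−V_dn)/(S_up−S_dn) = (175.6030−0.0000)/(205.2943−104.1348) = 1.7359. V = [p*·175.6030 + (1−p*)·0.0000]/1.21 = 108.8448. B = V − Δ·S = -149.3949.
(2,2): S=293.2776. Δ = (V_up−V_dn)/(S_up−S_dn) = (404.7231−175.6030)/(404.7231−205.2943) = 1.1489. V = [p*·404.7231 + (1−p*)·175.6030]/1.21 = 287.1430. B = V − Δ·S = -49.7983.
(1,0): S=107.8000. Δ = (V_up−V_dn)/(S_up−S_dn) = (108.8448−0.0000)/(148.7640−75.4600) = 1.4848. V = [p*·108.8448 + (1−p*)·0.0000]/1.21 = 67.4658. B = V − Δ·S = -92.6001.
(1,1): S=212.5200. Δ = (V_up−V_dn)/(S_up−S_dn) = (287.1430−108.8448)/(293.2776−148.7640) = 1.2338. V = [p*·287.1430 + (1−p*)·108.8448]/1.21 = 200.4698. B = V − Δ·S = -61.7334.
(0,0): S=154.0000. Δ = (V_up−V_dn)/(S_up−S_dn) = (200.4698−67.4658)/(212.5200−107.8000) = 1.2701. V = [p*·200.4698 + (1−p*)·67.4658]/1.21 = 138.1974. B = V − Δ·S = -57.3968.
Check: Δ(0,0)·S0 + B(0,0) = 138.1974 = V0.

(0,0): Delta=1.2701 Bond=-57.3968
(1,0): Delta=1.4848 Bond=-92.6001
(1,1): Delta=1.2338 Bond=-61.7334
(2,0): Delta=0.0000 Bond=0.0000
(2,1): Delta=1.7359 Bond=-149.3949
(2,2): Delta=1.1489 Bond=-49.7983
(3,0): Delta=0.0000 Bond=0.0000
(3,1): Delta=0.0000 Bond=0.0000
(3,2): Delta=2.0294 Bond=-241.0237
(3,3): Delta=1.0000 Bond=0.0000
V0=138.1974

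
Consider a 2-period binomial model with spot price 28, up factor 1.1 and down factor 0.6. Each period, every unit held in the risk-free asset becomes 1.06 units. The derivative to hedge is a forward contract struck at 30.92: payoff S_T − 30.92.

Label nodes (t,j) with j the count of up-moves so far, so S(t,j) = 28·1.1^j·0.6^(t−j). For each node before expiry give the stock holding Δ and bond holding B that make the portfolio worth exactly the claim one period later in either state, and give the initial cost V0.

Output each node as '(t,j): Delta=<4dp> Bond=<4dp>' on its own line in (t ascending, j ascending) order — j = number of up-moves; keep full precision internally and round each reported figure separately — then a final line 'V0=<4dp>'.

(0,0): Delta=1.0000 Bond=-27.5187
(1,0): Delta=1.0000 Bond=-29.1698
(1,1): Delta=1.0000 Bond=-29.1698
V0=0.4813

Since d<R<u, set p* = (R−d)/(u−d) = 0.9200; price each node as the discounted p*-expectation of its children.
At expiry t=2: V(2,0)=-20.8400, V(2,1)=-12.4400, V(2,2)=2.9600
(1,0): S=16.8000. Δ = (V_up−V_dn)/(S_up−S_dn) = (-12.4400−-20.8400)/(18.4800−10.0800) = 1.0000. V = [p*·-12.4400 + (1−p*)·-20.8400]/1.06 = -12.3698. B = V − Δ·S = -29.1698.
(1,1): S=30.8000. Δ = (V_up−V_dn)/(S_up−S_dn) = (2.9600−-12.4400)/(33.8800−18.4800) = 1.0000. V = [p*·2.9600 + (1−p*)·-12.4400]/1.06 = 1.6302. B = V − Δ·S = -29.1698.
(0,0): S=28.0000. Δ = (V_up−V_dn)/(S_up−S_dn) = (1.6302−-12.3698)/(30.8000−16.8000) = 1.0000. V = [p*·1.6302 + (1−p*)·-12.3698]/1.06 = 0.4813. B = V − Δ·S = -27.5187.
Each (Δ,B) replicates both successor values, so the strategy is self-financing and V0 is arbitrage-free.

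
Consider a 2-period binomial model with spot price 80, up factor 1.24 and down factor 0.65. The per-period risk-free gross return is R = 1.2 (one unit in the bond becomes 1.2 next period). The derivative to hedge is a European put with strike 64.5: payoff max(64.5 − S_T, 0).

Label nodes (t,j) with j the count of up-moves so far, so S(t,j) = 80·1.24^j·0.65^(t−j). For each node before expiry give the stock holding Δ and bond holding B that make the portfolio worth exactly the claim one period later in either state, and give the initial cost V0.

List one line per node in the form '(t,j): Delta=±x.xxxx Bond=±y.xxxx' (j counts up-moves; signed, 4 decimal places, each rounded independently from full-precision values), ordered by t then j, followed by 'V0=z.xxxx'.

(0,0): Delta=-0.0371 Bond=3.0639
(1,0): Delta=-1.0000 Bond=53.7500
(1,1): Delta=-0.0003 Bond=0.0350
V0=0.0997

No-arbitrage ⇒ martingale measure with p* = (R−d)/(u−d) = 0.9322.
Payoff layer (t=2): V(2,0)=30.7000, V(2,1)=0.0200, V(2,2)=0.0000
Node (1,0) S=52.0000: V=(p*·0.0200+(1−p*)·30.7000)/1.2=1.7500; Δ=(0.0200−30.7000)/(64.4800−33.8000)=-1.0000; B=V−Δ·S=53.7500
Node (1,1) S=99.2000: V=(p*·0.0000+(1−p*)·0.0200)/1.2=0.0011; Δ=(0.0000−0.0200)/(123.0080−64.4800)=-0.0003; B=V−Δ·S=0.0350
Node (0,0) S=80.0000: V=(p*·0.0011+(1−p*)·1.7500)/1.2=0.0997; Δ=(0.0011−1.7500)/(99.2000−52.0000)=-0.0371; B=V−Δ·S=3.0639
The time-0 hedge costs 0.0997, which is the no-arbitrage price.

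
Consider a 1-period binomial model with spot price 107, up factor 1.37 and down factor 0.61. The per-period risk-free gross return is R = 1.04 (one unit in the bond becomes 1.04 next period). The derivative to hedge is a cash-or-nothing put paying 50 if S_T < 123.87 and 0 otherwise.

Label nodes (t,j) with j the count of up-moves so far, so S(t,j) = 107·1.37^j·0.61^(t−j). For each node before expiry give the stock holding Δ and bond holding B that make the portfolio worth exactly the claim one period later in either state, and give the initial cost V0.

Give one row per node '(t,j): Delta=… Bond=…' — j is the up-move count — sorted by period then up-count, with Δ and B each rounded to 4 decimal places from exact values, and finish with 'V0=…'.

(0,0): Delta=-0.6149 Bond=86.6650
V0=20.8755

Risk-neutral probability p* = (R−d)/(u−d) = (1.04−0.61)/(1.37−0.61) = 0.5658.
Terminal values V(1,·): V(1,0)=50.0000, V(1,1)=0.0000
(0,0): S=107.0000. Δ = (V_up−V_dn)/(S_up−S_dn) = (0.0000−50.0000)/(146.5900−65.2700) = -0.6149. V = [p*·0.0000 + (1−p*)·50.0000]/1.04 = 20.8755. B = V − Δ·S = 86.6650.
Each (Δ,B) replicates both successor values, so the strategy is self-financing and V0 is arbitrage-free.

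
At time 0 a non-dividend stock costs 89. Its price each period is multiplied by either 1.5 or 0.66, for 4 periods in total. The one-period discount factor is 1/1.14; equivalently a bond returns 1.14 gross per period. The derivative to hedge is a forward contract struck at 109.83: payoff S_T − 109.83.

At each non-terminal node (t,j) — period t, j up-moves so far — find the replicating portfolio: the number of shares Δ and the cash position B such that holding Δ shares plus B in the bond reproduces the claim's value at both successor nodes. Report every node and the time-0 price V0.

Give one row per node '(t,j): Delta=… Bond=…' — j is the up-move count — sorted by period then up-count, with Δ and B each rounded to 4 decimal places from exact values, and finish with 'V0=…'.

(0,0): Delta=1.0000 Bond=-65.0282
(1,0): Delta=1.0000 Bond=-74.1321
(1,1): Delta=1.0000 Bond=-74.1321
(2,0): Delta=1.0000 Bond=-84.5106
(2,1): Delta=1.0000 Bond=-84.5106
(2,2): Delta=1.0000 Bond=-84.5106
(3,0): Delta=1.0000 Bond=-96.3421
(3,1): Delta=1.0000 Bond=-96.3421
(3,2): Delta=1.0000 Bond=-96.3421
(3,3): Delta=1.0000 Bond=-96.3421
V0=23.9718

The replicating-portfolio and risk-neutral prices coincide; use p* = (1.14−0.66)/(1.5−0.66) = 0.5714 for the latter.
Terminal payoffs: V(4,0)=-92.9425, V(4,1)=-71.4493, V(4,2)=-22.6011, V(4,3)=88.4175, V(4,4)=340.7325
  t=3,j=0: stock 25.5871 → up 38.3807 (V=-71.4493), down 16.8875 (V=-92.9425). Price -70.7550; hedge Δ=1.0000, bond B=-96.3421.
  t=3,j=1: stock 58.1526 → up 87.2289 (V=-22.6011), down 38.3807 (V=-71.4493). Price -38.1895; hedge Δ=1.0000, bond B=-96.3421.
  t=3,j=2: stock 132.1650 → up 198.2475 (V=88.4175), down 87.2289 (V=-22.6011). Price 35.8229; hedge Δ=1.0000, bond B=-96.3421.
  t=3,j=3: stock 300.3750 → up 450.5625 (V=340.7325), down 198.2475 (V=88.4175). Price 204.0329; hedge Δ=1.0000, bond B=-96.3421.
  t=2,j=0: stock 38.7684 → up 58.1526 (V=-38.1895), down 25.5871 (V=-70.7550). Price -45.7422; hedge Δ=1.0000, bond B=-84.5106.
  t=2,j=1: stock 88.1100 → up 132.1650 (V=35.8229), down 58.1526 (V=-38.1895). Price 3.5994; hedge Δ=1.0000, bond B=-84.5106.
  t=2,j=2: stock 200.2500 → up 300.3750 (V=204.0329), down 132.1650 (V=35.8229). Price 115.7394; hedge Δ=1.0000, bond B=-84.5106.
  t=1,j=0: stock 58.7400 → up 88.1100 (V=3.5994), down 38.7684 (V=-45.7422). Price -15.3921; hedge Δ=1.0000, bond B=-74.1321.
  t=1,j=1: stock 133.5000 → up 200.2500 (V=115.7394), down 88.1100 (V=3.5994). Price 59.3679; hedge Δ=1.0000, bond B=-74.1321.
  t=0,j=0: stock 89.0000 → up 133.5000 (V=59.3679), down 58.7400 (V=-15.3921). Price 23.9718; hedge Δ=1.0000, bond B=-65.0282.
Check: Δ(0,0)·S0 + B(0,0) = 23.9718 = V0.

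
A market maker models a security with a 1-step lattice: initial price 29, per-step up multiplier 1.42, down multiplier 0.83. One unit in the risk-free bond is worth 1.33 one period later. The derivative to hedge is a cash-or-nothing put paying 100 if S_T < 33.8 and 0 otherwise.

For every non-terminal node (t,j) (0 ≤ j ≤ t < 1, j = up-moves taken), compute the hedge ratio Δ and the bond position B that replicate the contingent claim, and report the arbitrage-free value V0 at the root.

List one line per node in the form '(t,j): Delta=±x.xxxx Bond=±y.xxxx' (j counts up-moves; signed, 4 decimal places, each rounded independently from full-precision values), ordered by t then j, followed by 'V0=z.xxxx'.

(0,0): Delta=-5.8445 Bond=180.9609
V0=11.4694

Under the risk-neutral measure, an up-move has probability p* = (R−d)/(u−d) = 0.8475 and values discount at R = 1.33.
Payoff layer (t=1): V(1,0)=100.0000, V(1,1)=0.0000
  t=0,j=0: stock 29.0000 → up 41.1800 (V=0.0000), down 24.0700 (V=100.0000). Price 11.4694; hedge Δ=-5.8445, bond B=180.9609.
Each (Δ,B) replicates both successor values, so the strategy is self-financing and V0 is arbitrage-free.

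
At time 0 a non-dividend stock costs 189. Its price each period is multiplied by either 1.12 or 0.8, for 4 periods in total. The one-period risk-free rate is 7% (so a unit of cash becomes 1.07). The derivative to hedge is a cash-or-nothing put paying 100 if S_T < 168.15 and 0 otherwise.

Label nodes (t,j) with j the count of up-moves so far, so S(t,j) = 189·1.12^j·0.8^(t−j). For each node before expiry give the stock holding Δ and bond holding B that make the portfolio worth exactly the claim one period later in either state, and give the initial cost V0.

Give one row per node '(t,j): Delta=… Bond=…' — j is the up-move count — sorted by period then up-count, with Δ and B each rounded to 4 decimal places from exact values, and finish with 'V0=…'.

The replicating-portfolio and risk-neutral prices coincide; use p* = (1.07−0.8)/(1.12−0.8) = 0.8437 for the latter.
At expiry t=4: V(4,0)=100.0000, V(4,1)=100.0000, V(4,2)=100.0000, V(4,3)=0.0000, V(4,4)=0.0000
Node (3,0) S=96.7680: V=(p*·100.0000+(1−p*)·100.0000)/1.07=93.4579; Δ=(100.0000−100.0000)/(108.3802−77.4144)=0.0000; B=V−Δ·S=93.4579
Node (3,1) S=135.4752: V=(p*·100.0000+(1−p*)·100.0000)/1.07=93.4579; Δ=(100.0000−100.0000)/(151.7322−108.3802)=0.0000; B=V−Δ·S=93.4579
Node (3,2) S=189.6653: V=(p*·0.0000+(1−p*)·100.0000)/1.07=14.6028; Δ=(0.0000−100.0000)/(212.4251−151.7322)=-1.6476; B=V−Δ·S=327.1028
Node (3,3) S=265.5314: V=(p*·0.0000+(1−p*)·0.0000)/1.07=0.0000; Δ=(0.0000−0.0000)/(297.3952−212.4251)=0.0000; B=V−Δ·S=0.0000
Node (2,0) S=120.9600: V=(p*·93.4579+(1−p*)·93.4579)/1.07=87.3439; Δ=(93.4579−93.4579)/(135.4752−96.7680)=0.0000; B=V−Δ·S=87.3439
Node (2,1) S=169.3440: V=(p*·14.6028+(1−p*)·93.4579)/1.07=25.1625; Δ=(14.6028−93.4579)/(189.6653−135.4752)=-1.4552; B=V−Δ·S=271.5849
Node (2,2) S=237.0816: V=(p*·0.0000+(1−p*)·14.6028)/1.07=2.1324; Δ=(0.0000−14.6028)/(265.5314−189.6653)=-0.1925; B=V−Δ·S=47.7662
Node (1,0) S=151.2000: V=(p*·25.1625+(1−p*)·87.3439)/1.07=32.5966; Δ=(25.1625−87.3439)/(169.3440−120.9600)=-1.2852; B=V−Δ·S=226.9133
Node (1,1) S=211.6800: V=(p*·2.1324+(1−p*)·25.1625)/1.07=5.3560; Δ=(2.1324−25.1625)/(237.0816−169.3440)=-0.3400; B=V−Δ·S=77.3251
Node (0,0) S=189.0000: V=(p*·5.3560+(1−p*)·32.5966)/1.07=8.9835; Δ=(5.3560−32.5966)/(211.6800−151.2000)=-0.4504; B=V−Δ·S=94.1105
Self-financing check: at every node Δ·S+B equals the discounted successor values.

(0,0): Delta=-0.4504 Bond=94.1105
(1,0): Delta=-1.2852 Bond=226.9133
(1,1): Delta=-0.3400 Bond=77.3251
(2,0): Delta=0.0000 Bond=87.3439
(2,1): Delta=-1.4552 Bond=271.5849
(2,2): Delta=-0.1925 Bond=47.7662
(3,0): Delta=0.0000 Bond=93.4579
(3,1): Delta=0.0000 Bond=93.4579
(3,2): Delta=-1.6476 Bond=327.1028
(3,3): Delta=0.0000 Bond=0.0000
V0=8.9835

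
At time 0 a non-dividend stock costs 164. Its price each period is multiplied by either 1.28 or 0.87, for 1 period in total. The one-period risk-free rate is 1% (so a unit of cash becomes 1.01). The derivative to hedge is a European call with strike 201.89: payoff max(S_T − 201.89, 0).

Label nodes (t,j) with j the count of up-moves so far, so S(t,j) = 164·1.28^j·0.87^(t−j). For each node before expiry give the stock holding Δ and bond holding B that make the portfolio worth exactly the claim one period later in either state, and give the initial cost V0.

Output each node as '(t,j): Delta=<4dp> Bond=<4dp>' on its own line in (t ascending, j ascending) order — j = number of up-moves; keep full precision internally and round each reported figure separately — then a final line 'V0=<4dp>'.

Under the risk-neutral measure, an up-move has probability p* = (R−d)/(u−d) = 0.3415 and values discount at R = 1.01.
Payoff layer (t=1): V(1,0)=0.0000, V(1,1)=8.0300
  t=0,j=0: stock 164.0000 → up 209.9200 (V=8.0300), down 142.6800 (V=0.0000). Price 2.7148; hedge Δ=0.1194, bond B=-16.8706.
Check: Δ(0,0)·S0 + B(0,0) = 2.7148 = V0.

(0,0): Delta=0.1194 Bond=-16.8706
V0=2.7148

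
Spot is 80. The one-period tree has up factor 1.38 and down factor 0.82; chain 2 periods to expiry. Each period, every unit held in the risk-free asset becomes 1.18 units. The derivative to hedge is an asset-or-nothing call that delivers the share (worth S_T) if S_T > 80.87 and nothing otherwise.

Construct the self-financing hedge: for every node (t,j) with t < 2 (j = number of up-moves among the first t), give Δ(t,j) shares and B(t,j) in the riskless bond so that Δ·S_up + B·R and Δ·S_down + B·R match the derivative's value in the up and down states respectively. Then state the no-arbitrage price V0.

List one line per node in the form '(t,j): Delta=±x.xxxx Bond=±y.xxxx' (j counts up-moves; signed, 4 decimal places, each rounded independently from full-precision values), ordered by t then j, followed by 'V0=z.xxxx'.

(0,0): Delta=1.3634 Bond=-34.0006
(1,0): Delta=2.4643 Bond=-112.3380
(1,1): Delta=1.0000 Bond=0.0000
V0=75.0724

No-arbitrage ⇒ martingale measure with p* = (R−d)/(u−d) = 0.6429.
Payoff layer (t=2): V(2,0)=0.0000, V(2,1)=90.5280, V(2,2)=152.3520
Node (1,0) S=65.6000: V=(p*·90.5280+(1−p*)·0.0000)/1.18=49.3191; Δ=(90.5280−0.0000)/(90.5280−53.7920)=2.4643; B=V−Δ·S=-112.3380
Node (1,1) S=110.4000: V=(p*·152.3520+(1−p*)·90.5280)/1.18=110.4000; Δ=(152.3520−90.5280)/(152.3520−90.5280)=1.0000; B=V−Δ·S=0.0000
Node (0,0) S=80.0000: V=(p*·110.4000+(1−p*)·49.3191)/1.18=75.0724; Δ=(110.4000−49.3191)/(110.4000−65.6000)=1.3634; B=V−Δ·S=-34.0006
Self-financing check: at every node Δ·S+B equals the discounted successor values.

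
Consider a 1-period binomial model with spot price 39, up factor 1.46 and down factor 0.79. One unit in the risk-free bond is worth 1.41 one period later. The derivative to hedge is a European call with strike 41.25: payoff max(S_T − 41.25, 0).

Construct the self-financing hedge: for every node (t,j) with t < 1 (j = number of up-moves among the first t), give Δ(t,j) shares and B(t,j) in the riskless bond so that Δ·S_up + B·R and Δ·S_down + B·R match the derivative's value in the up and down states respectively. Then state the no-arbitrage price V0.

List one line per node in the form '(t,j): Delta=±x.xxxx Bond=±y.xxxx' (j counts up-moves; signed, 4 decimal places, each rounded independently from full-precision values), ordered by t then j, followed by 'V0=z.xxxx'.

(0,0): Delta=0.6005 Bond=-13.1207
V0=10.2972

Under the risk-neutral measure, an up-move has probability p* = (R−d)/(u−d) = 0.9254 and values discount at R = 1.41.
Terminal payoffs: V(1,0)=0.0000, V(1,1)=15.6900
(0,0): S=39.0000. Δ = (V_up−V_dn)/(S_up−S_dn) = (15.6900−0.0000)/(56.9400−30.8100) = 0.6005. V = [p*·15.6900 + (1−p*)·0.0000]/1.41 = 10.2972. B = V − Δ·S = -13.1207.
Root portfolio cost Δ·39+B reproduces V0=10.2972.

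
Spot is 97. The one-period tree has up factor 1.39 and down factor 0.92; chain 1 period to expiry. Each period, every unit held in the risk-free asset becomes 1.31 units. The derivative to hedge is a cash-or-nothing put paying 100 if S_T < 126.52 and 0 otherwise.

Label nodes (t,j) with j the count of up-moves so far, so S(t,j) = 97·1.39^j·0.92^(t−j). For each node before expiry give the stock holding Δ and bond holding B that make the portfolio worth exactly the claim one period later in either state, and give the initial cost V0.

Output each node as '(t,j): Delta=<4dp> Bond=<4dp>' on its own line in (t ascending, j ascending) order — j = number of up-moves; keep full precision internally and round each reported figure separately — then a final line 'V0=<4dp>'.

Risk-neutral probability p* = (R−d)/(u−d) = (1.31−0.92)/(1.39−0.92) = 0.8298.
At expiry t=1: V(1,0)=100.0000, V(1,1)=0.0000
(0,0): S=97.0000. Δ = (V_up−V_dn)/(S_up−S_dn) = (0.0000−100.0000)/(134.8300−89.2400) = -2.1935. V = [p*·0.0000 + (1−p*)·100.0000]/1.31 = 12.9933. B = V − Δ·S = 225.7593.
The time-0 hedge costs 12.9933, which is the no-arbitrage price.

(0,0): Delta=-2.1935 Bond=225.7593
V0=12.9933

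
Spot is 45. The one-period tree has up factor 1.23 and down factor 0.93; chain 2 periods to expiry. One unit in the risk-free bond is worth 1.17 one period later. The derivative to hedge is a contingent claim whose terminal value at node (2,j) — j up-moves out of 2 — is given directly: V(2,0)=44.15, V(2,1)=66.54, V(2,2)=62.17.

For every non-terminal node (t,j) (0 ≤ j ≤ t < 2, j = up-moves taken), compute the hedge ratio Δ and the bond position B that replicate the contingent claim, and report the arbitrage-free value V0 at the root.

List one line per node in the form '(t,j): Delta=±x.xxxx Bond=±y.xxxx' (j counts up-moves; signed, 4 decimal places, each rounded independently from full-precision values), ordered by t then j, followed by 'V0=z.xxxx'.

(0,0): Delta=0.0622 Bond=43.1133
(1,0): Delta=1.7834 Bond=-21.5889
(1,1): Delta=-0.2632 Bond=68.4504
V0=45.9110

No-arbitrage ⇒ martingale measure with p* = (R−d)/(u−d) = 0.8000.
At expiry t=2: V(2,0)=44.1500, V(2,1)=66.5400, V(2,2)=62.1700
  t=1,j=0: stock 41.8500 → up 51.4755 (V=66.5400), down 38.9205 (V=44.1500). Price 53.0444; hedge Δ=1.7834, bond B=-21.5889.
  t=1,j=1: stock 55.3500 → up 68.0805 (V=62.1700), down 51.4755 (V=66.5400). Price 53.8838; hedge Δ=-0.2632, bond B=68.4504.
  t=0,j=0: stock 45.0000 → up 55.3500 (V=53.8838), down 41.8500 (V=53.0444). Price 45.9110; hedge Δ=0.0622, bond B=43.1133.
Root portfolio cost Δ·45+B reproduces V0=45.9110.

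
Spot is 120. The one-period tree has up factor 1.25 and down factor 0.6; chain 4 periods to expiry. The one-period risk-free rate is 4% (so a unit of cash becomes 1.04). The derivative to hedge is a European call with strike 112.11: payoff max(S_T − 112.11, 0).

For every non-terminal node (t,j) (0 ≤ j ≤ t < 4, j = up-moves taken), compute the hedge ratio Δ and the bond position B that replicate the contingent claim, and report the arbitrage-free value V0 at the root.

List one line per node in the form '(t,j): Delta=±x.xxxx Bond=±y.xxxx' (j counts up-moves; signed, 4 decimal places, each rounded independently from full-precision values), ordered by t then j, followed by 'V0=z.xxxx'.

(0,0): Delta=0.6829 Bond=-39.7182
(1,0): Delta=0.2581 Bond=-10.7223
(1,1): Delta=0.7802 Bond=-55.9041
(2,0): Delta=0.0000 Bond=0.0000
(2,1): Delta=0.3173 Bond=-16.4734
(2,2): Delta=0.8863 Bond=-78.0267
(3,0): Delta=0.0000 Bond=0.0000
(3,1): Delta=0.0000 Bond=0.0000
(3,2): Delta=0.3899 Bond=-25.3092
(3,3): Delta=1.0000 Bond=-107.7981
V0=42.2318

Risk-neutral probability p* = (R−d)/(u−d) = (1.04−0.6)/(1.25−0.6) = 0.6769.
Payoff layer (t=4): V(4,0)=0.0000, V(4,1)=0.0000, V(4,2)=0.0000, V(4,3)=28.5150, V(4,4)=180.8587
Node (3,0) S=25.9200: V=(p*·0.0000+(1−p*)·0.0000)/1.04=0.0000; Δ=(0.0000−0.0000)/(32.4000−15.5520)=0.0000; B=V−Δ·S=0.0000
Node (3,1) S=54.0000: V=(p*·0.0000+(1−p*)·0.0000)/1.04=0.0000; Δ=(0.0000−0.0000)/(67.5000−32.4000)=0.0000; B=V−Δ·S=0.0000
Node (3,2) S=112.5000: V=(p*·28.5150+(1−p*)·0.0000)/1.04=18.5601; Δ=(28.5150−0.0000)/(140.6250−67.5000)=0.3899; B=V−Δ·S=-25.3092
Node (3,3) S=234.3750: V=(p*·180.8587+(1−p*)·28.5150)/1.04=126.5769; Δ=(180.8587−28.5150)/(292.9688−140.6250)=1.0000; B=V−Δ·S=-107.7981
Node (2,0) S=43.2000: V=(p*·0.0000+(1−p*)·0.0000)/1.04=0.0000; Δ=(0.0000−0.0000)/(54.0000−25.9200)=0.0000; B=V−Δ·S=0.0000
Node (2,1) S=90.0000: V=(p*·18.5601+(1−p*)·0.0000)/1.04=12.0805; Δ=(18.5601−0.0000)/(112.5000−54.0000)=0.3173; B=V−Δ·S=-16.4734
Node (2,2) S=187.5000: V=(p*·126.5769+(1−p*)·18.5601)/1.04=88.1530; Δ=(126.5769−18.5601)/(234.3750−112.5000)=0.8863; B=V−Δ·S=-78.0267
Node (1,0) S=72.0000: V=(p*·12.0805+(1−p*)·0.0000)/1.04=7.8631; Δ=(12.0805−0.0000)/(90.0000−43.2000)=0.2581; B=V−Δ·S=-10.7223
Node (1,1) S=150.0000: V=(p*·88.1530+(1−p*)·12.0805)/1.04=61.1305; Δ=(88.1530−12.0805)/(187.5000−90.0000)=0.7802; B=V−Δ·S=-55.9041
Node (0,0) S=120.0000: V=(p*·61.1305+(1−p*)·7.8631)/1.04=42.2318; Δ=(61.1305−7.8631)/(150.0000−72.0000)=0.6829; B=V−Δ·S=-39.7182
The time-0 hedge costs 42.2318, which is the no-arbitrage price.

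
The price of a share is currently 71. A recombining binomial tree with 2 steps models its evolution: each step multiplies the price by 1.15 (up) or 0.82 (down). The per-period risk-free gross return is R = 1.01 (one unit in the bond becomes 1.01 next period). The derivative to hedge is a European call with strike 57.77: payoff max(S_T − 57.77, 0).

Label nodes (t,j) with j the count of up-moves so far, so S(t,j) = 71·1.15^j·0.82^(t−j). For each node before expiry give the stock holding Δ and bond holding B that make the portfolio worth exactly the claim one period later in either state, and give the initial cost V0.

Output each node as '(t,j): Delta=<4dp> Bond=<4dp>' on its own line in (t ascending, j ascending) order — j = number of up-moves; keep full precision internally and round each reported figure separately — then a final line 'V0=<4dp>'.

No-arbitrage ⇒ martingale measure with p* = (R−d)/(u−d) = 0.5758.
At expiry t=2: V(2,0)=0.0000, V(2,1)=9.1830, V(2,2)=36.1275
  t=1,j=0: stock 58.2200 → up 66.9530 (V=9.1830), down 47.7404 (V=0.0000). Price 5.2348; hedge Δ=0.4780, bond B=-22.5924.
  t=1,j=1: stock 81.6500 → up 93.8975 (V=36.1275), down 66.9530 (V=9.1830). Price 24.4520; hedge Δ=1.0000, bond B=-57.1980.
  t=0,j=0: stock 71.0000 → up 81.6500 (V=24.4520), down 58.2200 (V=5.2348). Price 16.1379; hedge Δ=0.8202, bond B=-42.0959.
Self-financing check: at every node Δ·S+B equals the discounted successor values.

(0,0): Delta=0.8202 Bond=-42.0959
(1,0): Delta=0.4780 Bond=-22.5924
(1,1): Delta=1.0000 Bond=-57.1980
V0=16.1379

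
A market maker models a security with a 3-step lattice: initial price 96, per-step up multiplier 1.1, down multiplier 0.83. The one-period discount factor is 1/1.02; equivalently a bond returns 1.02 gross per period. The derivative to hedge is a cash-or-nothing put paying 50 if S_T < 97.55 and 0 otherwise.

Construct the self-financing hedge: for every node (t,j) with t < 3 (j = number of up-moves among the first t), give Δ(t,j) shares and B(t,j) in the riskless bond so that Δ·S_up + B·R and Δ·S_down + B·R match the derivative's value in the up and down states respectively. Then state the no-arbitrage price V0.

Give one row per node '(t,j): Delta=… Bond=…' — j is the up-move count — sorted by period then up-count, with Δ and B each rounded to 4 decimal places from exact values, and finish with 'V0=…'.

(0,0): Delta=-0.9182 Bond=118.8399
(1,0): Delta=0.0000 Bond=48.0584
(1,1): Delta=-1.2099 Bond=152.0202
(2,0): Delta=0.0000 Bond=49.0196
(2,1): Delta=0.0000 Bond=49.0196
(2,2): Delta=-1.5942 Bond=199.7095
V0=30.6974

Under the risk-neutral measure, an up-move has probability p* = (R−d)/(u−d) = 0.7037 and values discount at R = 1.02.
Terminal payoffs: V(3,0)=50.0000, V(3,1)=50.0000, V(3,2)=50.0000, V(3,3)=0.0000
(2,0): S=66.1344. Δ = (V_up−V_dn)/(S_up−S_dn) = (50.0000−50.0000)/(72.7478−54.8916) = 0.0000. V = [p*·50.0000 + (1−p*)·50.0000]/1.02 = 49.0196. B = V − Δ·S = 49.0196.
(2,1): S=87.6480. Δ = (V_up−V_dn)/(S_up−S_dn) = (50.0000−50.0000)/(96.4128−72.7478) = 0.0000. V = [p*·50.0000 + (1−p*)·50.0000]/1.02 = 49.0196. B = V − Δ·S = 49.0196.
(2,2): S=116.1600. Δ = (V_up−V_dn)/(S_up−S_dn) = (0.0000−50.0000)/(127.7760−96.4128) = -1.5942. V = [p*·0.0000 + (1−p*)·50.0000]/1.02 = 14.5243. B = V − Δ·S = 199.7095.
(1,0): S=79.6800. Δ = (V_up−V_dn)/(S_up−S_dn) = (49.0196−49.0196)/(87.6480−66.1344) = 0.0000. V = [p*·49.0196 + (1−p*)·49.0196]/1.02 = 48.0584. B = V − Δ·S = 48.0584.
(1,1): S=105.6000. Δ = (V_up−V_dn)/(S_up−S_dn) = (14.5243−49.0196)/(116.1600−87.6480) = -1.2099. V = [p*·14.5243 + (1−p*)·49.0196]/1.02 = 24.2600. B = V − Δ·S = 152.0202.
(0,0): S=96.0000. Δ = (V_up−V_dn)/(S_up−S_dn) = (24.2600−48.0584)/(105.6000−79.6800) = -0.9182. V = [p*·24.2600 + (1−p*)·48.0584]/1.02 = 30.6974. B = V − Δ·S = 118.8399.
Self-financing check: at every node Δ·S+B equals the discounted successor values.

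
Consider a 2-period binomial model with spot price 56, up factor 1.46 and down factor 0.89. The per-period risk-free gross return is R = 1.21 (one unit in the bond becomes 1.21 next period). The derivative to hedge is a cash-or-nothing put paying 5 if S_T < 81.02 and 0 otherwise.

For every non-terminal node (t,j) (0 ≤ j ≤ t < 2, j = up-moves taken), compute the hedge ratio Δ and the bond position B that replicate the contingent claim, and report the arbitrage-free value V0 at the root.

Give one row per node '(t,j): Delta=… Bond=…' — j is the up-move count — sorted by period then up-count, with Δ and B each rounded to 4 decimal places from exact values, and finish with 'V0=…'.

(0,0): Delta=-0.0727 Bond=6.4086
(1,0): Delta=0.0000 Bond=4.1322
(1,1): Delta=-0.1073 Bond=10.5843
V0=2.3387

Since d<R<u, set p* = (R−d)/(u−d) = 0.5614; price each node as the discounted p*-expectation of its children.
Payoff layer (t=2): V(2,0)=5.0000, V(2,1)=5.0000, V(2,2)=0.0000
  t=1,j=0: stock 49.8400 → up 72.7664 (V=5.0000), down 44.3576 (V=5.0000). Price 4.1322; hedge Δ=0.0000, bond B=4.1322.
  t=1,j=1: stock 81.7600 → up 119.3696 (V=0.0000), down 72.7664 (V=5.0000). Price 1.8124; hedge Δ=-0.1073, bond B=10.5843.
  t=0,j=0: stock 56.0000 → up 81.7600 (V=1.8124), down 49.8400 (V=4.1322). Price 2.3387; hedge Δ=-0.0727, bond B=6.4086.
Root portfolio cost Δ·56+B reproduces V0=2.3387.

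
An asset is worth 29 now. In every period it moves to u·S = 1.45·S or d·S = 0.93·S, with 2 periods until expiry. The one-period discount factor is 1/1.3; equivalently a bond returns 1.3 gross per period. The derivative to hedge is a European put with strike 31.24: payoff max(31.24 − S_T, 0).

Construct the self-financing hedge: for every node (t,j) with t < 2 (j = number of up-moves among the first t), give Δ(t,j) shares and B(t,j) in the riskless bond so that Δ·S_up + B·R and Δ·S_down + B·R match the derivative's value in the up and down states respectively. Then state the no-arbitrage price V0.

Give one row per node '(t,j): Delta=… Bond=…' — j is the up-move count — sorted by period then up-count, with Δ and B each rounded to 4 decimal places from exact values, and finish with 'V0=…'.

(0,0): Delta=-0.0906 Bond=2.9309
(1,0): Delta=-0.4391 Bond=13.2085
(1,1): Delta=0.0000 Bond=0.0000
V0=0.3032

No-arbitrage ⇒ martingale measure with p* = (R−d)/(u−d) = 0.7115.
Terminal payoffs: V(2,0)=6.1579, V(2,1)=0.0000, V(2,2)=0.0000
Node (1,0) S=26.9700: V=(p*·0.0000+(1−p*)·6.1579)/1.3=1.3664; Δ=(0.0000−6.1579)/(39.1065−25.0821)=-0.4391; B=V−Δ·S=13.2085
Node (1,1) S=42.0500: V=(p*·0.0000+(1−p*)·0.0000)/1.3=0.0000; Δ=(0.0000−0.0000)/(60.9725−39.1065)=0.0000; B=V−Δ·S=0.0000
Node (0,0) S=29.0000: V=(p*·0.0000+(1−p*)·1.3664)/1.3=0.3032; Δ=(0.0000−1.3664)/(42.0500−26.9700)=-0.0906; B=V−Δ·S=2.9309
Self-financing check: at every node Δ·S+B equals the discounted successor values.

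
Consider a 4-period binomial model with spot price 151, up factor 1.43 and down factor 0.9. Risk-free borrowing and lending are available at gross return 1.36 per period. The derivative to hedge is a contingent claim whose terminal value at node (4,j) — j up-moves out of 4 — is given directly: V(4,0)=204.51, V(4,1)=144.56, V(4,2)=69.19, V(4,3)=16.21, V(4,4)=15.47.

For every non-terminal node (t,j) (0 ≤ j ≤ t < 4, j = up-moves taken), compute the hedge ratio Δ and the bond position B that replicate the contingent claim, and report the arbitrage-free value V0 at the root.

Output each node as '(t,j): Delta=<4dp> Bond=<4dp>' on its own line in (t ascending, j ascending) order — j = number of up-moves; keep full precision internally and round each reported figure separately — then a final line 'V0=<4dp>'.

(0,0): Delta=-0.0986 Bond=21.0488
(1,0): Delta=-0.4371 Bond=74.6264
(1,1): Delta=-0.0662 Bond=21.6264
(2,0): Delta=-0.8318 Bond=149.7655
(2,1): Delta=-0.3993 Bond=94.1459
(2,2): Delta=-0.0343 Bond=19.5611
(3,0): Delta=-1.0276 Bond=225.2293
(3,1): Delta=-0.8131 Bond=200.4021
(3,2): Delta=-0.3597 Bond=117.0265
(3,3): Delta=-0.0032 Bond=12.8431
V0=6.1534

No-arbitrage ⇒ martingale measure with p* = (R−d)/(u−d) = 0.8679.
Payoff layer (t=4): V(4,0)=204.5100, V(4,1)=144.5600, V(4,2)=69.1900, V(4,3)=16.2100, V(4,4)=15.4700
  t=3,j=0: stock 110.0790 → up 157.4130 (V=144.5600), down 99.0711 (V=204.5100). Price 112.1161; hedge Δ=-1.0276, bond B=225.2293.
  t=3,j=1: stock 174.9033 → up 250.1117 (V=69.1900), down 157.4130 (V=144.5600). Price 58.1945; hedge Δ=-0.8131, bond B=200.4021.
  t=3,j=2: stock 277.9019 → up 397.3997 (V=16.2100), down 250.1117 (V=69.1900). Price 17.0642; hedge Δ=-0.3597, bond B=117.0265.
  t=3,j=3: stock 441.5553 → up 631.4240 (V=15.4700), down 397.3997 (V=16.2100). Price 11.4469; hedge Δ=-0.0032, bond B=12.8431.
  t=2,j=0: stock 122.3100 → up 174.9033 (V=58.1945), down 110.0790 (V=112.1161). Price 48.0266; hedge Δ=-0.8318, bond B=149.7655.
  t=2,j=1: stock 194.3370 → up 277.9019 (V=17.0642), down 174.9033 (V=58.1945). Price 16.5416; hedge Δ=-0.3993, bond B=94.1459.
  t=2,j=2: stock 308.7799 → up 441.5553 (V=11.4469), down 277.9019 (V=17.0642). Price 8.9623; hedge Δ=-0.0343, bond B=19.5611.
  t=1,j=0: stock 135.9000 → up 194.3370 (V=16.5416), down 122.3100 (V=48.0266). Price 15.2206; hedge Δ=-0.4371, bond B=74.6264.
  t=1,j=1: stock 215.9300 → up 308.7799 (V=8.9623), down 194.3370 (V=16.5416). Price 7.3260; hedge Δ=-0.0662, bond B=21.6264.
  t=0,j=0: stock 151.0000 → up 215.9300 (V=7.3260), down 135.9000 (V=15.2206). Price 6.1534; hedge Δ=-0.0986, bond B=21.0488.
Each (Δ,B) replicates both successor values, so the strategy is self-financing and V0 is arbitrage-free.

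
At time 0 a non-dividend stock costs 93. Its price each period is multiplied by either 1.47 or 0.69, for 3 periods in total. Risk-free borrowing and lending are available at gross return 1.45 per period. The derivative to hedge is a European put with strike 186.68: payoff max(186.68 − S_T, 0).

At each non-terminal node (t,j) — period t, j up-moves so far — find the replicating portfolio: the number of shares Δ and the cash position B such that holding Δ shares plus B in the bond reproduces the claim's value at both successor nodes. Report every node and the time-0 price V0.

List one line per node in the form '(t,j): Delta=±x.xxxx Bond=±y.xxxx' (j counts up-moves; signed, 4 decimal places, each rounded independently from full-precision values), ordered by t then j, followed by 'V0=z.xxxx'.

Risk-neutral probability p* = (R−d)/(u−d) = (1.45−0.69)/(1.47−0.69) = 0.9744.
Payoff layer (t=3): V(3,0)=156.1287, V(3,1)=121.5924, V(3,2)=48.0150, V(3,3)=0.0000
(2,0): S=44.2773. Δ = (V_up−V_dn)/(S_up−S_dn) = (121.5924−156.1287)/(65.0876−30.5513) = -1.0000. V = [p*·121.5924 + (1−p*)·156.1287]/1.45 = 84.4675. B = V − Δ·S = 128.7448.
(2,1): S=94.3299. Δ = (V_up−V_dn)/(S_up−S_dn) = (48.0150−121.5924)/(138.6650−65.0876) = -1.0000. V = [p*·48.0150 + (1−p*)·121.5924]/1.45 = 34.4149. B = V − Δ·S = 128.7448.
(2,2): S=200.9637. Δ = (V_up−V_dn)/(S_up−S_dn) = (0.0000−48.0150)/(295.4166−138.6650) = -0.3063. V = [p*·0.0000 + (1−p*)·48.0150]/1.45 = 0.8491. B = V − Δ·S = 62.4068.
(1,0): S=64.1700. Δ = (V_up−V_dn)/(S_up−S_dn) = (34.4149−84.4675)/(94.3299−44.2773) = -1.0000. V = [p*·34.4149 + (1−p*)·84.4675]/1.45 = 24.6195. B = V − Δ·S = 88.7895.
(1,1): S=136.7100. Δ = (V_up−V_dn)/(S_up−S_dn) = (0.8491−34.4149)/(200.9637−94.3299) = -0.3148. V = [p*·0.8491 + (1−p*)·34.4149]/1.45 = 1.1791. B = V − Δ·S = 44.2123.
(0,0): S=93.0000. Δ = (V_up−V_dn)/(S_up−S_dn) = (1.1791−24.6195)/(136.7100−64.1700) = -0.3231. V = [p*·1.1791 + (1−p*)·24.6195]/1.45 = 1.2277. B = V − Δ·S = 31.2795.
Self-financing check: at every node Δ·S+B equals the discounted successor values.

(0,0): Delta=-0.3231 Bond=31.2795
(1,0): Delta=-1.0000 Bond=88.7895
(1,1): Delta=-0.3148 Bond=44.2123
(2,0): Delta=-1.0000 Bond=128.7448
(2,1): Delta=-1.0000 Bond=128.7448
(2,2): Delta=-0.3063 Bond=62.4068
V0=1.2277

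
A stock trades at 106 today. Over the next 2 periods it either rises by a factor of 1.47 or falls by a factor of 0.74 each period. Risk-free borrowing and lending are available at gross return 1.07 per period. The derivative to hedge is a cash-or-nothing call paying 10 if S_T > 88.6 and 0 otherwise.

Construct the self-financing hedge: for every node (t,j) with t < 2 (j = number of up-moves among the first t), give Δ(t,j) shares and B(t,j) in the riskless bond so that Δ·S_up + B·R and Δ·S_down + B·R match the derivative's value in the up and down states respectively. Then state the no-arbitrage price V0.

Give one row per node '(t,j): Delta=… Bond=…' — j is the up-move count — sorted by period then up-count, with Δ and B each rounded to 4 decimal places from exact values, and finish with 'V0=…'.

The replicating-portfolio and risk-neutral prices coincide; use p* = (1.07−0.74)/(1.47−0.74) = 0.4521 for the latter.
Payoff layer (t=2): V(2,0)=0.0000, V(2,1)=10.0000, V(2,2)=10.0000
  t=1,j=0: stock 78.4400 → up 115.3068 (V=10.0000), down 58.0456 (V=0.0000). Price 4.2248; hedge Δ=0.1746, bond B=-9.4738.
  t=1,j=1: stock 155.8200 → up 229.0554 (V=10.0000), down 115.3068 (V=10.0000). Price 9.3458; hedge Δ=0.0000, bond B=9.3458.
  t=0,j=0: stock 106.0000 → up 155.8200 (V=9.3458), down 78.4400 (V=4.2248). Price 6.1119; hedge Δ=0.0662, bond B=-0.9031.
Each (Δ,B) replicates both successor values, so the strategy is self-financing and V0 is arbitrage-free.

(0,0): Delta=0.0662 Bond=-0.9031
(1,0): Delta=0.1746 Bond=-9.4738
(1,1): Delta=0.0000 Bond=9.3458
V0=6.1119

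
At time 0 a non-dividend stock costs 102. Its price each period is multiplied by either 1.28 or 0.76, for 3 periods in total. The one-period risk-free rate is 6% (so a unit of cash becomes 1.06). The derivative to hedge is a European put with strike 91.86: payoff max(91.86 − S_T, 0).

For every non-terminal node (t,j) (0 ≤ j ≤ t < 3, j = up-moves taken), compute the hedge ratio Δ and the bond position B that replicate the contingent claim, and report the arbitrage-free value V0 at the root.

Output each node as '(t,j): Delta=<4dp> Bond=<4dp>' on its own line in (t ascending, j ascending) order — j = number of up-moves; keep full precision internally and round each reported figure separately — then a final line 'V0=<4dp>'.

(0,0): Delta=-0.2267 Bond=30.4006
(1,0): Delta=-0.5254 Bond=55.3780
(1,1): Delta=-0.0967 Bond=15.2455
(2,0): Delta=-1.0000 Bond=86.6604
(2,1): Delta=-0.3188 Bond=38.1969
(2,2): Delta=0.0000 Bond=0.0000
V0=7.2722

The replicating-portfolio and risk-neutral prices coincide; use p* = (1.06−0.76)/(1.28−0.76) = 0.5769 for the latter.
Payoff layer (t=3): V(3,0)=47.0844, V(3,1)=16.4485, V(3,2)=0.0000, V(3,3)=0.0000
(2,0): S=58.9152. Δ = (V_up−V_dn)/(S_up−S_dn) = (16.4485−47.0844)/(75.4115−44.7756) = -1.0000. V = [p*·16.4485 + (1−p*)·47.0844]/1.06 = 27.7452. B = V − Δ·S = 86.6604.
(2,1): S=99.2256. Δ = (V_up−V_dn)/(S_up−S_dn) = (0.0000−16.4485)/(127.0088−75.4115) = -0.3188. V = [p*·0.0000 + (1−p*)·16.4485]/1.06 = 6.5651. B = V − Δ·S = 38.1969.
(2,2): S=167.1168. Δ = (V_up−V_dn)/(S_up−S_dn) = (0.0000−0.0000)/(213.9095−127.0088) = 0.0000. V = [p*·0.0000 + (1−p*)·0.0000]/1.06 = 0.0000. B = V − Δ·S = 0.0000.
(1,0): S=77.5200. Δ = (V_up−V_dn)/(S_up−S_dn) = (6.5651−27.7452)/(99.2256−58.9152) = -0.5254. V = [p*·6.5651 + (1−p*)·27.7452]/1.06 = 14.6471. B = V − Δ·S = 55.3780.
(1,1): S=130.5600. Δ = (V_up−V_dn)/(S_up−S_dn) = (0.0000−6.5651)/(167.1168−99.2256) = -0.0967. V = [p*·0.0000 + (1−p*)·6.5651]/1.06 = 2.6203. B = V − Δ·S = 15.2455.
(0,0): S=102.0000. Δ = (V_up−V_dn)/(S_up−S_dn) = (2.6203−14.6471)/(130.5600−77.5200) = -0.2267. V = [p*·2.6203 + (1−p*)·14.6471]/1.06 = 7.2722. B = V − Δ·S = 30.4006.
Each (Δ,B) replicates both successor values, so the strategy is self-financing and V0 is arbitrage-free.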